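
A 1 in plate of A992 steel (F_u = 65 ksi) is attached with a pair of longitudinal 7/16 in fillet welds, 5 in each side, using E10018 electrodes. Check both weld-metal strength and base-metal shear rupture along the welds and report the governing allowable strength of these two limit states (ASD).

R_n/Ω ≈ 92.8 kips (weld metal governs)

E100XX → F_EXX = 100 ksi.
t_e = 0.707 × 0.4375 = 0.3093 in; L = 10 in.
Weld metal: R_n/Ω = (1/2.0) × 0.6 × 100 × 0.3093 × 10 = 92.79 kips.
Base metal (shear rupture): R_n/Ω = (1/2.0) × 0.6 × 65 × 1 × 10 = 195 kips.
Governing: weld metal.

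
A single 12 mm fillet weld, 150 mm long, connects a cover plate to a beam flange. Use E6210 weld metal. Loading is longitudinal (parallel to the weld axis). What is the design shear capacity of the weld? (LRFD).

φR_n ≈ 355 kN

E62XX → F_EXX = 620 MPa.
Effective throat t_e = 0.707 × 12 = 8.484 mm.
Total length L = 150 mm; A_we = 8.484 × 150 = 1273 mm².
F_nw = 0.6 F_EXX = 0.6 × 620 = 372 MPa.
φR_n = 0.75 × 372 × 1273 × 10⁻³ = 355.1 kN.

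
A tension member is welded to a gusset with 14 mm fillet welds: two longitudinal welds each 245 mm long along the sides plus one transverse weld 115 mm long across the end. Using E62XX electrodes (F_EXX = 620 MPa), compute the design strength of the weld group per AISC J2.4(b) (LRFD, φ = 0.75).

t_e = 0.707 × 14 = 9.898 mm.
R_nwl = 0.6 × 620 × 9.898 × 490 × 10⁻³ = 1804 kN (longitudinal, 2 welds).
R_nwt = 0.6 × 620 × 9.898 × 115 × 10⁻³ = 423.4 kN (transverse, base value).
(i) R_nwl + R_nwt = 2228 kN; (ii) 0.85 R_nwl + 1.5 R_nwt = 2169 kN.
R_n = max = 2228 kN [governs: (i)]; φR_n = 1671 kN.

φR_n ≈ 1670 kN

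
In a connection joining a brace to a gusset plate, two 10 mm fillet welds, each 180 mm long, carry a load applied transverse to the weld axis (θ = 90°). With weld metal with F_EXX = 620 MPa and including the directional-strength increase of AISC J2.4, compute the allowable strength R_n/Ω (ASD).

R_n/Ω ≈ 710 kN

t_e = 0.707 × 10 = 7.07 mm; A_we = 7.07 × 360 = 2545 mm².
Directional factor: 1.0 + 0.5 sin^1.5(90°) = 1.5.
F_nw = 0.6 × 620 × 1.5 = 558 MPa.
R_n/Ω = (558 × 2545) / 2.0 × 10⁻³ = 710.1 kN.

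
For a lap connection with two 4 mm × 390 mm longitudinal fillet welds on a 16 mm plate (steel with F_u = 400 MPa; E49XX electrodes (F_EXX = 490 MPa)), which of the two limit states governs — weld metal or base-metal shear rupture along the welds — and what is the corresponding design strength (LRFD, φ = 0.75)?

t_e = 0.707 × 4 = 2.828 mm; L = 780 mm.
Weld metal: φR_n = 0.75 × 0.6 × 490 × 2.828 × 780 × 10⁻³ = 486.4 kN.
Base metal (shear rupture): φR_n = 0.75 × 0.6 × 400 × 16 × 780 × 10⁻³ = 2246 kN.
Governing: weld metal.

φR_n ≈ 486 kN (weld metal governs)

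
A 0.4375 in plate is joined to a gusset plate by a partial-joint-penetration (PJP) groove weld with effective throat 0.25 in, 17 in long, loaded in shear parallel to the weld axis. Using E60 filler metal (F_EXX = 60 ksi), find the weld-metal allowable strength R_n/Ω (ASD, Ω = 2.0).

Effective throat (given) t_e = 0.25 in.
A_we = 0.25 × 17 = 4.25 in².
F_nw = 0.6 F_EXX = 36 ksi.
R_n/Ω = (36 × 4.25) / 2.0 = 76.5 kip.

R_n/Ω ≈ 76.5 kip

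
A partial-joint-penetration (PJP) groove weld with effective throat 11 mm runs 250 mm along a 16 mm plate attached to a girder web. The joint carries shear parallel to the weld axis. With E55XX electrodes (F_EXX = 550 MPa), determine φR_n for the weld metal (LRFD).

Effective throat (given) t_e = 11 mm.
A_we = 11 × 250 = 2750 mm².
F_nw = 0.6 F_EXX = 330 MPa.
φR_n = 0.75 × 330 × 2750 × 10⁻³ = 680.6 kN.

φR_n ≈ 681 kN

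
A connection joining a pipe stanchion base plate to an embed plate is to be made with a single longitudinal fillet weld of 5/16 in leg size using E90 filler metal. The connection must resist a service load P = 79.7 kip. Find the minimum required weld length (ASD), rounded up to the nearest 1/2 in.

L = 13.5 in

E90XX → F_EXX = 90 ksi.
Throat t_e = 0.707 × 0.3125 = 0.2209 in.
r_n/Ω = (0.6 × 90 × 0.2209) / 2.0 = 5.965 kip/in.
L_req = P / (r_n/Ω) = 79.7 / 5.965 = 13.36 in total.
Round up → use L = 13.5 in.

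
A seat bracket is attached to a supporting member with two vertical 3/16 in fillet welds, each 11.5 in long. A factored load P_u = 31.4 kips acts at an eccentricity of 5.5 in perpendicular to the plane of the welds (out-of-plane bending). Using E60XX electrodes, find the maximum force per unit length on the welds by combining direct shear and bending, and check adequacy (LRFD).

f_max ≈ 4.15 kip/in; NOT adequate

E60XX → F_EXX = 60 ksi.
L_w = 2 × 11.5 = 23 in; section modulus (unit throat) S = 2 × L²/6 = 44.08 in².
Direct shear f_v = P/L_w = 31.4/23 = 1.365 kip/in.
Moment M = P × e = 31.4 × 5.5 = 172.7 kip·in; bending f_b = M/S = 3.918 kip/in.
f_max = √(f_v² + f_b²) = √(1.365² + 3.918²) = 4.149 kip/in.
φr_n = 0.75 × 0.6 × 60 × (0.707 × 0.1875) = 3.579 kip/in → NOT adequate.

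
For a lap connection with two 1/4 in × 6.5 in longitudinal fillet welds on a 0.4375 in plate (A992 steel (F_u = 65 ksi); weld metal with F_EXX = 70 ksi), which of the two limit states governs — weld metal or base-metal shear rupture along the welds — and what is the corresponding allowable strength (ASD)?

t_e = 0.707 × 0.25 = 0.1767 in; L = 13 in.
Weld metal: R_n/Ω = (1/2.0) × 0.6 × 70 × 0.1767 × 13 = 48.25 kip.
Base metal (shear rupture): R_n/Ω = (1/2.0) × 0.6 × 65 × 0.4375 × 13 = 110.9 kip.
Governing: weld metal.

R_n/Ω ≈ 48.3 kip (weld metal governs)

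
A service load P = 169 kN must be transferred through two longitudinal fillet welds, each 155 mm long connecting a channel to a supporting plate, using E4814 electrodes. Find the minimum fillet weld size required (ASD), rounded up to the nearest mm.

w = 6 mm

E48XX → F_EXX = 480 MPa.
Total weld length L = 310 mm.
Required throat t_e = P × Ω / (0.6 F_EXX × L) = 169 × 2.0 / (0.6 × 480 × 310 × 10⁻³) = 3.786 mm.
Required leg w = t_e / 0.707 = 5.355 mm → use 6 mm.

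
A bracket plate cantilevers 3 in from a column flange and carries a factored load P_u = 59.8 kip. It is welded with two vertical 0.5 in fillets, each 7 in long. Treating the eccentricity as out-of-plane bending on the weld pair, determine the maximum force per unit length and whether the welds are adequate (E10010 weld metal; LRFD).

f_max ≈ 11.8 kip/in; adequate

E100XX → F_EXX = 100 ksi.
L_w = 2 × 7 = 14 in; section modulus (unit throat) S = 2 × L²/6 = 16.33 in².
Direct shear f_v = P/L_w = 59.8/14 = 4.271 kip/in.
Moment M = P × e = 59.8 × 3 = 179.4 kip·in; bending f_b = M/S = 10.98 kip/in.
f_max = √(f_v² + f_b²) = √(4.271² + 10.98²) = 11.78 kip/in.
φr_n = 0.75 × 0.6 × 100 × (0.707 × 0.5) = 15.91 kip/in → adequate.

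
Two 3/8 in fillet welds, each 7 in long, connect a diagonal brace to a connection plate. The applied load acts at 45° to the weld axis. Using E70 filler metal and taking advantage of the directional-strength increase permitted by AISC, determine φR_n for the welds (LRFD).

φR_n ≈ 152 kips

E70XX → F_EXX = 70 ksi.
t_e = 0.707 × 0.375 = 0.2651 in; A_we = 0.2651 × 14 = 3.712 in².
Directional factor: 1.0 + 0.5 sin^1.5(45°) = 1.297.
F_nw = 0.6 × 70 × 1.297 = 54.49 ksi.
φR_n = 0.75 × 54.49 × 3.712 = 151.7 kips.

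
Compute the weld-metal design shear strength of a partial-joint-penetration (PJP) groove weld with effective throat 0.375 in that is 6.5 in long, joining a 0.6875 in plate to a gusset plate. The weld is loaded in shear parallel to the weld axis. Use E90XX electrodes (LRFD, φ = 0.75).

φR_n ≈ 98.7 kip

E90XX → F_EXX = 90 ksi.
Effective throat (given) t_e = 0.375 in.
A_we = 0.375 × 6.5 = 2.438 in².
F_nw = 0.6 F_EXX = 54 ksi.
φR_n = 0.75 × 54 × 2.438 = 98.72 kip.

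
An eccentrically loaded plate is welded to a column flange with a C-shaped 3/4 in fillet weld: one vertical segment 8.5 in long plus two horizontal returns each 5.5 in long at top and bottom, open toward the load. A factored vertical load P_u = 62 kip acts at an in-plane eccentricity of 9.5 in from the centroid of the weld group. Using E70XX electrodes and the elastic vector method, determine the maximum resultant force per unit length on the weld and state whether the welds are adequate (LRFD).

E70XX → F_EXX = 70 ksi.
Total weld length L_w = 19.5 in. Treat welds as unit-width lines.
Centroid: x̄ = 2×5.5×2.75 / 19.5 = 1.551 in from the vertical weld.
Polar moment about centroid: J = I_x + I_y = [8.5³/12 + 2×5.5×4.25²] + [8.5×1.551² + 2(5.5³/12 + 5.5×1.199²)] = 313.9 in³.
Direct shear f_v = P/L_w = 62 / 19.5 = 3.179 kip/in (vertical).
Torsion M = P·e = 62 × 9.5 = 589 kip·in.
Critical point at (x, y) = (3.949, 4.25) from centroid. f_tx = M·y/J = 7.976 kip/in; f_ty = M·x/J = 7.41 kip/in.
Resultant f_max = √[f_tx² + (f_v + f_ty)²] = √[7.976² + (3.179 + 7.41)²] = 13.26 kip/in.
Capacity per unit length: φr_n = 0.75 × 0.6 × 70 × (0.707 × 0.75) = 16.7 kip/in.
13.26 ≤ 16.7 → adequate.

f_max ≈ 13.3 kip/in; adequate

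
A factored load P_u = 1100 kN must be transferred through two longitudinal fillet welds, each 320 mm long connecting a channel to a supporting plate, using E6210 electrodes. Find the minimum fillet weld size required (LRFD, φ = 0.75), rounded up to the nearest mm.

E62XX → F_EXX = 620 MPa.
Total weld length L = 640 mm.
Required throat t_e = P_u / (φ × 0.6 F_EXX × L) = 1100 / (0.75 × 0.6 × 620 × 640 × 10⁻³) = 6.16 mm.
Required leg w = t_e / 0.707 = 8.713 mm → use 9 mm.

w = 9 mm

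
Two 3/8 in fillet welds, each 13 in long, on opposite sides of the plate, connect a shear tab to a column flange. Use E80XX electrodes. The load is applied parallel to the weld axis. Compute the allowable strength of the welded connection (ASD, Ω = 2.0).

R_n/Ω ≈ 165 kips

E80XX → F_EXX = 80 ksi.
Effective throat t_e = 0.707 × 0.375 = 0.2651 in.
Total length L = 26 in; A_we = 0.2651 × 26 = 6.893 in².
F_nw = 0.6 F_EXX = 0.6 × 80 = 48 ksi.
R_n = 48 × 6.893 = 330.9 kips; R_n/Ω = 330.9/2.0 = 165.4 kips.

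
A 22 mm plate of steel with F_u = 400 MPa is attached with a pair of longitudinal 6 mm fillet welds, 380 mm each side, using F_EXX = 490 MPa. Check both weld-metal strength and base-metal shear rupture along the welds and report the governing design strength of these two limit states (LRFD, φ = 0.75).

φR_n ≈ 711 kN (weld metal governs)

t_e = 0.707 × 6 = 4.242 mm; L = 760 mm.
Weld metal: φR_n = 0.75 × 0.6 × 490 × 4.242 × 760 × 10⁻³ = 710.9 kN.
Base metal (shear rupture): φR_n = 0.75 × 0.6 × 400 × 22 × 760 × 10⁻³ = 3010 kN.
Governing: weld metal.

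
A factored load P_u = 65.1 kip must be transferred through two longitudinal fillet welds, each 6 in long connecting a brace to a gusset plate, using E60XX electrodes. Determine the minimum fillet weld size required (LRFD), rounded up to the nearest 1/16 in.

E60XX → F_EXX = 60 ksi.
Total weld length L = 12 in.
Required throat t_e = P_u / (φ × 0.6 F_EXX × L) = 65.1 / (0.75 × 0.6 × 60 × 12) = 0.2009 in.
Required leg w = t_e / 0.707 = 0.2842 in → use 5/16 in.

w = 5/16 in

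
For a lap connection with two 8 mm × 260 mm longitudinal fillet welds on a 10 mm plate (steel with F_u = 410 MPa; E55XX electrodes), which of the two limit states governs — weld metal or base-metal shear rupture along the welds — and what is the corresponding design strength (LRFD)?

φR_n ≈ 728 kN (weld metal governs)

E55XX → F_EXX = 550 MPa.
t_e = 0.707 × 8 = 5.656 mm; L = 520 mm.
Weld metal: φR_n = 0.75 × 0.6 × 550 × 5.656 × 520 × 10⁻³ = 727.9 kN.
Base metal (shear rupture): φR_n = 0.75 × 0.6 × 410 × 10 × 520 × 10⁻³ = 959.4 kN.
Governing: weld metal.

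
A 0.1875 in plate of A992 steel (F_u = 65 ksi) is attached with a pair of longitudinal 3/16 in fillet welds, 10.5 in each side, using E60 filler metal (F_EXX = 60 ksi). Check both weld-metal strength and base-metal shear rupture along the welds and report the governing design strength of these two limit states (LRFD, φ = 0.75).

φR_n ≈ 75.2 kips (weld metal governs)

t_e = 0.707 × 0.1875 = 0.1326 in; L = 21 in.
Weld metal: φR_n = 0.75 × 0.6 × 60 × 0.1326 × 21 = 75.16 kips.
Base metal (shear rupture): φR_n = 0.75 × 0.6 × 65 × 0.1875 × 21 = 115.2 kips.
Governing: weld metal.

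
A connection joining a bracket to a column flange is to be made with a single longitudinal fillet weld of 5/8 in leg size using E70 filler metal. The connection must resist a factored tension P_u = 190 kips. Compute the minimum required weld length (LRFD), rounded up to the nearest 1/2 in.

L = 14 in

E70XX → F_EXX = 70 ksi.
Throat t_e = 0.707 × 0.625 = 0.4419 in.
φr_n = 0.75 × 0.6 × 70 × 0.4419 = 13.92 kips/in.
L_req = P_u / φr_n = 190 / 13.92 = 13.65 in total.
Round up → use L = 14 in.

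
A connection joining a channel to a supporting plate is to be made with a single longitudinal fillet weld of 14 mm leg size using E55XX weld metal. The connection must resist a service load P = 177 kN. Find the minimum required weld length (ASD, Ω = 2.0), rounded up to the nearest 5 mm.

L = 110 mm

E55XX → F_EXX = 550 MPa.
Throat t_e = 0.707 × 14 = 9.898 mm.
r_n/Ω = (0.6 × 550 × 9.898) / 2.0 = 1633 N/mm = 1.633 kN/mm.
L_req = P / (r_n/Ω) = 177 / 1.633 = 108.4 mm total.
Round up → use L = 110 mm.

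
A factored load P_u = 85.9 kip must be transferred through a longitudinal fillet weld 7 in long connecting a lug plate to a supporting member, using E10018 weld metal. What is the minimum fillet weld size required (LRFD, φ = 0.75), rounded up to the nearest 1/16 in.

E100XX → F_EXX = 100 ksi.
Total weld length L = 7 in.
Required throat t_e = P_u / (φ × 0.6 F_EXX × L) = 85.9 / (0.75 × 0.6 × 100 × 7) = 0.2727 in.
Required leg w = t_e / 0.707 = 0.3857 in → use 7/16 in.

w = 7/16 in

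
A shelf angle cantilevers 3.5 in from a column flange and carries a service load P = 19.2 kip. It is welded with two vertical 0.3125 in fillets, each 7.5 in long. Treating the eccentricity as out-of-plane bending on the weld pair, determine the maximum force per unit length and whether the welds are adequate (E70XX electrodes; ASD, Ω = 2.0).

f_max ≈ 3.81 kip/in; adequate

E70XX → F_EXX = 70 ksi.
L_w = 2 × 7.5 = 15 in; section modulus (unit throat) S = 2 × L²/6 = 18.75 in².
Direct shear f_v = P/L_w = 19.2/15 = 1.28 kip/in.
Moment M = P × e = 19.2 × 3.5 = 67.2 kip·in; bending f_b = M/S = 3.584 kip/in.
f_max = √(f_v² + f_b²) = √(1.28² + 3.584²) = 3.806 kip/in.
r_n/Ω = (1/2.0) × 0.6 × 70 × (0.707 × 0.3125) = 4.64 kip/in → adequate.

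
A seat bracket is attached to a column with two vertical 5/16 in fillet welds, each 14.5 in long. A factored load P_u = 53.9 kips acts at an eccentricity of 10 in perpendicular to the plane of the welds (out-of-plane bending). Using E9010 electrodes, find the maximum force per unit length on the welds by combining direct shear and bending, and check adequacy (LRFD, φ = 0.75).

E90XX → F_EXX = 90 ksi.
L_w = 2 × 14.5 = 29 in; section modulus (unit throat) S = 2 × L²/6 = 70.08 in².
Direct shear f_v = P/L_w = 53.9/29 = 1.859 kip/in.
Moment M = P × e = 53.9 × 10 = 539 kip·in; bending f_b = M/S = 7.691 kip/in.
f_max = √(f_v² + f_b²) = √(1.859² + 7.691²) = 7.912 kip/in.
φr_n = 0.75 × 0.6 × 90 × (0.707 × 0.3125) = 8.948 kip/in → adequate.

f_max ≈ 7.91 kip/in; adequate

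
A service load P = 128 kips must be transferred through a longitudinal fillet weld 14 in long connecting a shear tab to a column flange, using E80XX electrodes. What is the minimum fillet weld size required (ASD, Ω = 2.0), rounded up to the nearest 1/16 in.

E80XX → F_EXX = 80 ksi.
Total weld length L = 14 in.
Required throat t_e = P × Ω / (0.6 F_EXX × L) = 128 × 2.0 / (0.6 × 80 × 14) = 0.381 in.
Required leg w = t_e / 0.707 = 0.5388 in → use 9/16 in.

w = 9/16 in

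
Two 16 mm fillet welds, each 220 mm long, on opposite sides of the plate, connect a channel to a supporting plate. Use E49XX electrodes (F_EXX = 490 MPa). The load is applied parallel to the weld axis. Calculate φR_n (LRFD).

φR_n ≈ 1100 kN

Effective throat t_e = 0.707 × 16 = 11.31 mm.
Total length L = 440 mm; A_we = 11.31 × 440 = 4977 mm².
F_nw = 0.6 F_EXX = 0.6 × 490 = 294 MPa.
φR_n = 0.75 × 294 × 4977 × 10⁻³ = 1097 kN.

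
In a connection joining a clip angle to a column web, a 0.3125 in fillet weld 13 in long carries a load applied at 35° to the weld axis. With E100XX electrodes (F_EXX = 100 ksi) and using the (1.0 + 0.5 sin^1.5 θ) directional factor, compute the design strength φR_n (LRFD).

t_e = 0.707 × 0.3125 = 0.2209 in; A_we = 0.2209 × 13 = 2.872 in².
Directional factor: 1.0 + 0.5 sin^1.5(35°) = 1.217.
F_nw = 0.6 × 100 × 1.217 = 73.03 ksi.
φR_n = 0.75 × 73.03 × 2.872 = 157.3 kips.

φR_n ≈ 157 kips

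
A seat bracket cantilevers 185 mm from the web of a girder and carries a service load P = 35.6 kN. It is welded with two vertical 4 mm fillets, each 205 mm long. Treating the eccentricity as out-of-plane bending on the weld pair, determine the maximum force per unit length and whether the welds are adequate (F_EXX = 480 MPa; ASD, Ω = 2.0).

f_max ≈ 478 N/mm; NOT adequate

L_w = 2 × 205 = 410 mm; section modulus (unit throat) S = 2 × L²/6 = 14010 mm².
Direct shear f_v = P/L_w = 35.6×10³/410 = 86.83 N/mm.
Moment M = P × e = 35.6×10³ × 185 = 6586000 N·mm; bending f_b = M/S = 470.1 N/mm.
f_max = √(f_v² + f_b²) = √(86.83² + 470.1²) = 478.1 N/mm.
r_n/Ω = (1/2.0) × 0.6 × 480 × (0.707 × 4) = 407.2 N/mm → NOT adequate.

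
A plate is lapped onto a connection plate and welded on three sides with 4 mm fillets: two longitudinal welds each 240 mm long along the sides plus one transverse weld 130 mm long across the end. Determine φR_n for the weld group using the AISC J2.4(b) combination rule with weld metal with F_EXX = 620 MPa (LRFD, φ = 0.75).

φR_n ≈ 481 kN

t_e = 0.707 × 4 = 2.828 mm.
R_nwl = 0.6 × 620 × 2.828 × 480 × 10⁻³ = 505 kN (longitudinal, 2 welds).
R_nwt = 0.6 × 620 × 2.828 × 130 × 10⁻³ = 136.8 kN (transverse, base value).
(i) R_nwl + R_nwt = 641.7 kN; (ii) 0.85 R_nwl + 1.5 R_nwt = 634.4 kN.
R_n = max = 641.7 kN [governs: (i)]; φR_n = 481.3 kN.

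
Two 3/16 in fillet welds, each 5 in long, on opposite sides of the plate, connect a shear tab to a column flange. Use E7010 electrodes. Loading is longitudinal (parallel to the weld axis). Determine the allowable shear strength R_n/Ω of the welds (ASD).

E70XX → F_EXX = 70 ksi.
Effective throat t_e = 0.707 × 0.1875 = 0.1326 in.
Total length L = 10 in; A_we = 0.1326 × 10 = 1.326 in².
F_nw = 0.6 F_EXX = 0.6 × 70 = 42 ksi.
R_n = 42 × 1.326 = 55.68 kips; R_n/Ω = 55.68/2.0 = 27.84 kips.

R_n/Ω ≈ 27.8 kips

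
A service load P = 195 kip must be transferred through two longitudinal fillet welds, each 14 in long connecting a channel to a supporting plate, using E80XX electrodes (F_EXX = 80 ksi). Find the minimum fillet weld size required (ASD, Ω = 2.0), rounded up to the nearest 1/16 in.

Total weld length L = 28 in.
Required throat t_e = P × Ω / (0.6 F_EXX × L) = 195 × 2.0 / (0.6 × 80 × 28) = 0.2902 in.
Required leg w = t_e / 0.707 = 0.4104 in → use 7/16 in.

w = 7/16 in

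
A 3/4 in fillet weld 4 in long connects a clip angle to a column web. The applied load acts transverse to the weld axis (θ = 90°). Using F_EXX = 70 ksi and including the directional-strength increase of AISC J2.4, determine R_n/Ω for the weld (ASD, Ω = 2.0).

t_e = 0.707 × 0.75 = 0.5302 in; A_we = 0.5302 × 4 = 2.121 in².
Directional factor: 1.0 + 0.5 sin^1.5(90°) = 1.5.
F_nw = 0.6 × 70 × 1.5 = 63 ksi.
R_n/Ω = (63 × 2.121) / 2.0 = 66.81 kips.

R_n/Ω ≈ 66.8 kips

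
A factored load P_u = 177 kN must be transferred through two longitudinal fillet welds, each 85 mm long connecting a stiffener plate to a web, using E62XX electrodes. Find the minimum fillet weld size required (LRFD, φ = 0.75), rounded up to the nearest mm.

E62XX → F_EXX = 620 MPa.
Total weld length L = 170 mm.
Required throat t_e = P_u / (φ × 0.6 F_EXX × L) = 177 / (0.75 × 0.6 × 620 × 170 × 10⁻³) = 3.732 mm.
Required leg w = t_e / 0.707 = 5.278 mm → use 6 mm.

w = 6 mm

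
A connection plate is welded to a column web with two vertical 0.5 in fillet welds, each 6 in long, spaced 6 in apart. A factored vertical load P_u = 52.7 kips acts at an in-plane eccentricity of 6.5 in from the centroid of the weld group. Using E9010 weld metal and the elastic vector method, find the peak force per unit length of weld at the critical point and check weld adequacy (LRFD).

E90XX → F_EXX = 90 ksi.
Total weld length L_w = 12 in. Treat welds as unit-width lines.
Polar moment about centroid: J = 2[d³/12 + d(b/2)²] = 2[6³/12 + 6×3²] = 144 in³.
Direct shear f_v = P/L_w = 52.7 / 12 = 4.392 kip/in (vertical).
Torsion M = P·e = 52.7 × 6.5 = 342.55 kip·in.
Critical point at (x, y) = (3, 3) from centroid. f_tx = M·y/J = 7.136 kip/in; f_ty = M·x/J = 7.136 kip/in.
Resultant f_max = √[f_tx² + (f_v + f_ty)²] = √[7.136² + (4.392 + 7.136)²] = 13.56 kip/in.
Capacity per unit length: φr_n = 0.75 × 0.6 × 90 × (0.707 × 0.5) = 14.32 kip/in.
13.56 ≤ 14.32 → adequate.

f_max ≈ 13.6 kip/in; adequate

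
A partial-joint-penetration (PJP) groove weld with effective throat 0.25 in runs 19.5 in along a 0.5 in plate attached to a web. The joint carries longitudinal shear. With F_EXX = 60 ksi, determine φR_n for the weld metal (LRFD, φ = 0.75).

Effective throat (given) t_e = 0.25 in.
A_we = 0.25 × 19.5 = 4.875 in².
F_nw = 0.6 F_EXX = 36 ksi.
φR_n = 0.75 × 36 × 4.875 = 131.6 kips.

φR_n ≈ 132 kips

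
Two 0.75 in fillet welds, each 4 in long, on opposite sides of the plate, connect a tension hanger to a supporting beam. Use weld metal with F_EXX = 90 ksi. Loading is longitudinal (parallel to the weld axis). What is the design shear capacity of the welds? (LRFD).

Effective throat t_e = 0.707 × 0.75 = 0.5302 in.
Total length L = 8 in; A_we = 0.5302 × 8 = 4.242 in².
F_nw = 0.6 F_EXX = 0.6 × 90 = 54 ksi.
φR_n = 0.75 × 54 × 4.242 = 171.8 kip.

φR_n ≈ 172 kip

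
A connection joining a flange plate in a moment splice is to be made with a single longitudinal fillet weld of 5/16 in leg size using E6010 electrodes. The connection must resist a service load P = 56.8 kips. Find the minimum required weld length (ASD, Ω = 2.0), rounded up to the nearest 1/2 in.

E60XX → F_EXX = 60 ksi.
Throat t_e = 0.707 × 0.3125 = 0.2209 in.
r_n/Ω = (0.6 × 60 × 0.2209) / 2.0 = 3.977 kip/in.
L_req = P / (r_n/Ω) = 56.8 / 3.977 = 14.28 in total.
Round up → use L = 14.5 in.

L = 14.5 in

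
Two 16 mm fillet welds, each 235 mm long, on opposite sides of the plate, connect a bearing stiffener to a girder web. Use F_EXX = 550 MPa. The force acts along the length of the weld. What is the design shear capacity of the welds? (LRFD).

φR_n ≈ 1320 kN

Effective throat t_e = 0.707 × 16 = 11.31 mm.
Total length L = 470 mm; A_we = 11.31 × 470 = 5317 mm².
F_nw = 0.6 F_EXX = 0.6 × 550 = 330 MPa.
φR_n = 0.75 × 330 × 5317 × 10⁻³ = 1316 kN.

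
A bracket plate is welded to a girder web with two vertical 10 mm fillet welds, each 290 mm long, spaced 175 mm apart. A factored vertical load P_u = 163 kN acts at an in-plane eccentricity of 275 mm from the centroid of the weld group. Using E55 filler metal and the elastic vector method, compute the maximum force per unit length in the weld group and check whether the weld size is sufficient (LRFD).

f_max ≈ 1070 N/mm; adequate

E55XX → F_EXX = 550 MPa.
Total weld length L_w = 580 mm. Treat welds as unit-width lines.
Polar moment about centroid: J = 2[d³/12 + d(b/2)²] = 2[290³/12 + 290×87.5²] = 8505000 mm³.
Direct shear f_v = P/L_w = 163×10³ / 580 = 281 N/mm (vertical).
Torsion M = P·e = 163×10³ × 275 = 44825000 N·mm.
Critical point at (x, y) = (87.5, 145) from centroid. f_tx = M·y/J = 764.2 N/mm; f_ty = M·x/J = 461.1 N/mm.
Resultant f_max = √[f_tx² + (f_v + f_ty)²] = √[764.2² + (281 + 461.1)²] = 1065 N/mm.
Capacity per unit length: φr_n = 0.75 × 0.6 × 550 × (0.707 × 10) = 1750 N/mm.
1065 ≤ 1750 → adequate.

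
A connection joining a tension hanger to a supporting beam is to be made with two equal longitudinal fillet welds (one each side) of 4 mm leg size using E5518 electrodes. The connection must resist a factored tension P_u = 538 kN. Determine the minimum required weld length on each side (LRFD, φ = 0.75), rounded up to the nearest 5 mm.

E55XX → F_EXX = 550 MPa.
Throat t_e = 0.707 × 4 = 2.828 mm.
φr_n = 0.75 × 0.6 × 550 × 2.828 × 10⁻³ = 0.6999 kN/mm.
L_req = P_u / φr_n = 538 / 0.6999 = 768.6 mm total.
Per side: 768.6 / 2 = 384.3 mm.
Round up → use L = 385 mm on each side.

L = 385 mm on each side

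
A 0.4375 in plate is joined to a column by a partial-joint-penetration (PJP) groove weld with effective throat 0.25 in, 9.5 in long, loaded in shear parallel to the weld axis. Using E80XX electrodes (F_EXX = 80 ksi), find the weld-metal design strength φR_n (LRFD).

Effective throat (given) t_e = 0.25 in.
A_we = 0.25 × 9.5 = 2.375 in².
F_nw = 0.6 F_EXX = 48 ksi.
φR_n = 0.75 × 48 × 2.375 = 85.5 kip.

φR_n ≈ 85.5 kip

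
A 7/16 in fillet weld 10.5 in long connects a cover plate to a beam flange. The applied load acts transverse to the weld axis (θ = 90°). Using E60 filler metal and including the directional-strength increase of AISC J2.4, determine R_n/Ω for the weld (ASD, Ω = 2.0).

E60XX → F_EXX = 60 ksi.
t_e = 0.707 × 0.4375 = 0.3093 in; A_we = 0.3093 × 10.5 = 3.248 in².
Directional factor: 1.0 + 0.5 sin^1.5(90°) = 1.5.
F_nw = 0.6 × 60 × 1.5 = 54 ksi.
R_n/Ω = (54 × 3.248) / 2.0 = 87.69 kips.

R_n/Ω ≈ 87.7 kips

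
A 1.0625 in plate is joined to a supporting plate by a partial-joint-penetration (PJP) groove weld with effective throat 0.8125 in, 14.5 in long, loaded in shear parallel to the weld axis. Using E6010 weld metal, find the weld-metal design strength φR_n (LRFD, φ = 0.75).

φR_n ≈ 318 kips

E60XX → F_EXX = 60 ksi.
Effective throat (given) t_e = 0.8125 in.
A_we = 0.8125 × 14.5 = 11.78 in².
F_nw = 0.6 F_EXX = 36 ksi.
φR_n = 0.75 × 36 × 11.78 = 318.1 kips.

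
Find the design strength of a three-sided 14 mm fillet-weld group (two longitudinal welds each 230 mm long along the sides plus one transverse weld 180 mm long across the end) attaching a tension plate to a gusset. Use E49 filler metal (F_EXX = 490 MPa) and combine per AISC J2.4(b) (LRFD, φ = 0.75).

t_e = 0.707 × 14 = 9.898 mm.
R_nwl = 0.6 × 490 × 9.898 × 460 × 10⁻³ = 1339 kN (longitudinal, 2 welds).
R_nwt = 0.6 × 490 × 9.898 × 180 × 10⁻³ = 523.8 kN (transverse, base value).
(i) R_nwl + R_nwt = 1862 kN; (ii) 0.85 R_nwl + 1.5 R_nwt = 1924 kN.
R_n = max = 1924 kN [governs: (ii)]; φR_n = 1443 kN.

φR_n ≈ 1440 kN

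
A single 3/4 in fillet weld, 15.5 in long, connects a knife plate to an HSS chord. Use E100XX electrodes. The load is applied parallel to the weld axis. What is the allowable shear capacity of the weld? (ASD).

E100XX → F_EXX = 100 ksi.
Effective throat t_e = 0.707 × 0.75 = 0.5302 in.
Total length L = 15.5 in; A_we = 0.5302 × 15.5 = 8.219 in².
F_nw = 0.6 F_EXX = 0.6 × 100 = 60 ksi.
R_n = 60 × 8.219 = 493.1 kips; R_n/Ω = 493.1/2.0 = 246.6 kips.

R_n/Ω ≈ 247 kips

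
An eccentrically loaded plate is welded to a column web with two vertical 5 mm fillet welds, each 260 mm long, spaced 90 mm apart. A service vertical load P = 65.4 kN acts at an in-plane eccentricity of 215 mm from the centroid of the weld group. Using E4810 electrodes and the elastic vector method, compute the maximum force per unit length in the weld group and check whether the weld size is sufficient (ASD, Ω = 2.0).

f_max ≈ 540 N/mm; NOT adequate

E48XX → F_EXX = 480 MPa.
Total weld length L_w = 520 mm. Treat welds as unit-width lines.
Polar moment about centroid: J = 2[d³/12 + d(b/2)²] = 2[260³/12 + 260×45²] = 3982000 mm³.
Direct shear f_v = P/L_w = 65.4×10³ / 520 = 125.8 N/mm (vertical).
Torsion M = P·e = 65.4×10³ × 215 = 14061000 N·mm.
Critical point at (x, y) = (45, 130) from centroid. f_tx = M·y/J = 459 N/mm; f_ty = M·x/J = 158.9 N/mm.
Resultant f_max = √[f_tx² + (f_v + f_ty)²] = √[459² + (125.8 + 158.9)²] = 540.1 N/mm.
Capacity per unit length: r_n/Ω = (1/2.0) × 0.6 × 480 × (0.707 × 5) = 509 N/mm.
540.1 > 509 → NOT adequate.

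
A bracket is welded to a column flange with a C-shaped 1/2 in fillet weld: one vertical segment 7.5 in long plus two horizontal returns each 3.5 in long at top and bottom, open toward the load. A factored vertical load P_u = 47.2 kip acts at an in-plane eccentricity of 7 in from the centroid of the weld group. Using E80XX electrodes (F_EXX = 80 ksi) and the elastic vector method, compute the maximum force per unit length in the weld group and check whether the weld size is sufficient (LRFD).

Total weld length L_w = 14.5 in. Treat welds as unit-width lines.
Centroid: x̄ = 2×3.5×1.75 / 14.5 = 0.8448 in from the vertical weld.
Polar moment about centroid: J = I_x + I_y = [7.5³/12 + 2×3.5×3.75²] + [7.5×0.8448² + 2(3.5³/12 + 3.5×0.9052²)] = 151.8 in³.
Direct shear f_v = P/L_w = 47.2 / 14.5 = 3.255 kip/in (vertical).
Torsion M = P·e = 47.2 × 7 = 330.4 kip·in.
Critical point at (x, y) = (2.655, 3.75) from centroid. f_tx = M·y/J = 8.161 kip/in; f_ty = M·x/J = 5.778 kip/in.
Resultant f_max = √[f_tx² + (f_v + f_ty)²] = √[8.161² + (3.255 + 5.778)²] = 12.17 kip/in.
Capacity per unit length: φr_n = 0.75 × 0.6 × 80 × (0.707 × 0.5) = 12.73 kip/in.
12.17 ≤ 12.73 → adequate.

f_max ≈ 12.2 kip/in; adequate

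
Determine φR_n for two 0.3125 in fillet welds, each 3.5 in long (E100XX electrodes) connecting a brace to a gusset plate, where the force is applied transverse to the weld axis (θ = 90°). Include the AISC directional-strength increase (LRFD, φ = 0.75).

φR_n ≈ 104 kips

E100XX → F_EXX = 100 ksi.
t_e = 0.707 × 0.3125 = 0.2209 in; A_we = 0.2209 × 7 = 1.547 in².
Directional factor: 1.0 + 0.5 sin^1.5(90°) = 1.5.
F_nw = 0.6 × 100 × 1.5 = 90 ksi.
φR_n = 0.75 × 90 × 1.547 = 104.4 kips.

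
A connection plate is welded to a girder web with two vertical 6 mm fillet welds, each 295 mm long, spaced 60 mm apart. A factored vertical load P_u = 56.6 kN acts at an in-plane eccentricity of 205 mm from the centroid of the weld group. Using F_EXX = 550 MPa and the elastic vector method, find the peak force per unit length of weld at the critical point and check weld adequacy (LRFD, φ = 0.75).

Total weld length L_w = 590 mm. Treat welds as unit-width lines.
Polar moment about centroid: J = 2[d³/12 + d(b/2)²] = 2[295³/12 + 295×30²] = 4810000 mm³.
Direct shear f_v = P/L_w = 56.6×10³ / 590 = 95.93 N/mm (vertical).
Torsion M = P·e = 56.6×10³ × 205 = 11603000 N·mm.
Critical point at (x, y) = (30, 147.5) from centroid. f_tx = M·y/J = 355.8 N/mm; f_ty = M·x/J = 72.37 N/mm.
Resultant f_max = √[f_tx² + (f_v + f_ty)²] = √[355.8² + (95.93 + 72.37)²] = 393.6 N/mm.
Capacity per unit length: φr_n = 0.75 × 0.6 × 550 × (0.707 × 6) = 1050 N/mm.
393.6 ≤ 1050 → adequate.

f_max ≈ 394 N/mm; adequate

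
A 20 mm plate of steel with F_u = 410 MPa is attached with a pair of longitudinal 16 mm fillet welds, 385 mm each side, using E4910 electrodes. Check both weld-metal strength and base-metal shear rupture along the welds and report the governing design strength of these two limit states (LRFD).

φR_n ≈ 1920 kN (weld metal governs)

E49XX → F_EXX = 490 MPa.
t_e = 0.707 × 16 = 11.31 mm; L = 770 mm.
Weld metal: φR_n = 0.75 × 0.6 × 490 × 11.31 × 770 × 10⁻³ = 1921 kN.
Base metal (shear rupture): φR_n = 0.75 × 0.6 × 410 × 20 × 770 × 10⁻³ = 2841 kN.
Governing: weld metal.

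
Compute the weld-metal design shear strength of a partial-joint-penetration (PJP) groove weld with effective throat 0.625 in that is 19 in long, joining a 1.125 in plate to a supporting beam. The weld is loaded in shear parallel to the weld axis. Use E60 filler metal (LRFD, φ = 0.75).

φR_n ≈ 321 kip

E60XX → F_EXX = 60 ksi.
Effective throat (given) t_e = 0.625 in.
A_we = 0.625 × 19 = 11.88 in².
F_nw = 0.6 F_EXX = 36 ksi.
φR_n = 0.75 × 36 × 11.88 = 320.6 kip.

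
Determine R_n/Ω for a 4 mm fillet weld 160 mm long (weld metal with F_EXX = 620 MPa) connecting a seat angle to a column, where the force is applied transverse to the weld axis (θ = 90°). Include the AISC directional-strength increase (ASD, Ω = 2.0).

t_e = 0.707 × 4 = 2.828 mm; A_we = 2.828 × 160 = 452.5 mm².
Directional factor: 1.0 + 0.5 sin^1.5(90°) = 1.5.
F_nw = 0.6 × 620 × 1.5 = 558 MPa.
R_n/Ω = (558 × 452.5) / 2.0 × 10⁻³ = 126.2 kN.

R_n/Ω ≈ 126 kN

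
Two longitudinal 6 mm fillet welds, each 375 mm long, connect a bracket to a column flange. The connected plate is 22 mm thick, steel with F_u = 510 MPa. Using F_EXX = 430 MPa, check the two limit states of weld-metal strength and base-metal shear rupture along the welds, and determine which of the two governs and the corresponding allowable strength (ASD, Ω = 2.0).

t_e = 0.707 × 6 = 4.242 mm; L = 750 mm.
Weld metal: R_n/Ω = (1/2.0) × 0.6 × 430 × 4.242 × 750 × 10⁻³ = 410.4 kN.
Base metal (shear rupture): R_n/Ω = (1/2.0) × 0.6 × 510 × 22 × 750 × 10⁻³ = 2524 kN.
Governing: weld metal.

R_n/Ω ≈ 410 kN (weld metal governs)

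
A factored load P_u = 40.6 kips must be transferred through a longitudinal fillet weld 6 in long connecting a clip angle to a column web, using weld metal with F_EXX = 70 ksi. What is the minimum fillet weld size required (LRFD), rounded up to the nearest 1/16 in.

Total weld length L = 6 in.
Required throat t_e = P_u / (φ × 0.6 F_EXX × L) = 40.6 / (0.75 × 0.6 × 70 × 6) = 0.2148 in.
Required leg w = t_e / 0.707 = 0.3038 in → use 5/16 in.

w = 5/16 in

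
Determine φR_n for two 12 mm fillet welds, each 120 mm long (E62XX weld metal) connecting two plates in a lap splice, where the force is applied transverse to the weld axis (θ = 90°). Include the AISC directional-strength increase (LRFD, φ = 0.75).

φR_n ≈ 852 kN

E62XX → F_EXX = 620 MPa.
t_e = 0.707 × 12 = 8.484 mm; A_we = 8.484 × 240 = 2036 mm².
Directional factor: 1.0 + 0.5 sin^1.5(90°) = 1.5.
F_nw = 0.6 × 620 × 1.5 = 558 MPa.
φR_n = 0.75 × 558 × 2036 × 10⁻³ = 852.1 kN.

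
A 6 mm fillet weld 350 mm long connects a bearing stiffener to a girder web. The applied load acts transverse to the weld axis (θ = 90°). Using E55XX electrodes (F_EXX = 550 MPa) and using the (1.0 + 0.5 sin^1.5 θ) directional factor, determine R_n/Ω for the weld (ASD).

R_n/Ω ≈ 367 kN

t_e = 0.707 × 6 = 4.242 mm; A_we = 4.242 × 350 = 1485 mm².
Directional factor: 1.0 + 0.5 sin^1.5(90°) = 1.5.
F_nw = 0.6 × 550 × 1.5 = 495 MPa.
R_n/Ω = (495 × 1485) / 2.0 × 10⁻³ = 367.5 kN.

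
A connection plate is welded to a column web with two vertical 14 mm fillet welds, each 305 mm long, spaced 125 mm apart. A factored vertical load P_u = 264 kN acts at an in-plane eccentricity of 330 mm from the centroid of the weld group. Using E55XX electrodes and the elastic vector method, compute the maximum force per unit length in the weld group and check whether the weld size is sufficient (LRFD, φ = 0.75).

f_max ≈ 2220 N/mm; adequate

E55XX → F_EXX = 550 MPa.
Total weld length L_w = 610 mm. Treat welds as unit-width lines.
Polar moment about centroid: J = 2[d³/12 + d(b/2)²] = 2[305³/12 + 305×62.5²] = 7112000 mm³.
Direct shear f_v = P/L_w = 264×10³ / 610 = 432.8 N/mm (vertical).
Torsion M = P·e = 264×10³ × 330 = 87120000 N·mm.
Critical point at (x, y) = (62.5, 152.5) from centroid. f_tx = M·y/J = 1868 N/mm; f_ty = M·x/J = 765.7 N/mm.
Resultant f_max = √[f_tx² + (f_v + f_ty)²] = √[1868² + (432.8 + 765.7)²] = 2220 N/mm.
Capacity per unit length: φr_n = 0.75 × 0.6 × 550 × (0.707 × 14) = 2450 N/mm.
2220 ≤ 2450 → adequate.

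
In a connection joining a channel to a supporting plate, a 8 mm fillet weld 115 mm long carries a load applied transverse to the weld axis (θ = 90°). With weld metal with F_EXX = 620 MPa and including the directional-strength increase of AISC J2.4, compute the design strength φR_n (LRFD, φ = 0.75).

φR_n ≈ 272 kN

t_e = 0.707 × 8 = 5.656 mm; A_we = 5.656 × 115 = 650.4 mm².
Directional factor: 1.0 + 0.5 sin^1.5(90°) = 1.5.
F_nw = 0.6 × 620 × 1.5 = 558 MPa.
φR_n = 0.75 × 558 × 650.4 × 10⁻³ = 272.2 kN.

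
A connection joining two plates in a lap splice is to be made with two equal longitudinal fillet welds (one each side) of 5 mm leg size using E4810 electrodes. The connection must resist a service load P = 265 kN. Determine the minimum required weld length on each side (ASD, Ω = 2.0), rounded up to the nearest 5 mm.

L = 265 mm on each side

E48XX → F_EXX = 480 MPa.
Throat t_e = 0.707 × 5 = 3.535 mm.
r_n/Ω = (0.6 × 480 × 3.535) / 2.0 = 509 N/mm = 0.509 kN/mm.
L_req = P / (r_n/Ω) = 265 / 0.509 = 520.6 mm total.
Per side: 520.6 / 2 = 260.3 mm.
Round up → use L = 265 mm on each side.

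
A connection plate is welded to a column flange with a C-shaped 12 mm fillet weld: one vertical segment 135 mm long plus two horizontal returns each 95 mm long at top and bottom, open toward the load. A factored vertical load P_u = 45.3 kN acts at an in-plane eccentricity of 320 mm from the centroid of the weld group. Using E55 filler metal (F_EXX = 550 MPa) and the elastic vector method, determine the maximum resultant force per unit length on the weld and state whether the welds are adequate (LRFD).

Total weld length L_w = 325 mm. Treat welds as unit-width lines.
Centroid: x̄ = 2×95×47.5 / 325 = 27.77 mm from the vertical weld.
Polar moment about centroid: J = I_x + I_y = [135³/12 + 2×95×67.5²] + [135×27.77² + 2(95³/12 + 95×19.73²)] = 1392000 mm³.
Direct shear f_v = P/L_w = 45.3×10³ / 325 = 139.4 N/mm (vertical).
Torsion M = P·e = 45.3×10³ × 320 = 14496000 N·mm.
Critical point at (x, y) = (67.23, 67.5) from centroid. f_tx = M·y/J = 703.1 N/mm; f_ty = M·x/J = 700.3 N/mm.
Resultant f_max = √[f_tx² + (f_v + f_ty)²] = √[703.1² + (139.4 + 700.3)²] = 1095 N/mm.
Capacity per unit length: φr_n = 0.75 × 0.6 × 550 × (0.707 × 12) = 2100 N/mm.
1095 ≤ 2100 → adequate.

f_max ≈ 1100 N/mm; adequate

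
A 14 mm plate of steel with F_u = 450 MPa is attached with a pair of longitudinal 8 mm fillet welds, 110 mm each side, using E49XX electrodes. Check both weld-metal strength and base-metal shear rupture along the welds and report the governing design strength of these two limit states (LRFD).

φR_n ≈ 274 kN (weld metal governs)

E49XX → F_EXX = 490 MPa.
t_e = 0.707 × 8 = 5.656 mm; L = 220 mm.
Weld metal: φR_n = 0.75 × 0.6 × 490 × 5.656 × 220 × 10⁻³ = 274.4 kN.
Base metal (shear rupture): φR_n = 0.75 × 0.6 × 450 × 14 × 220 × 10⁻³ = 623.7 kN.
Governing: weld metal.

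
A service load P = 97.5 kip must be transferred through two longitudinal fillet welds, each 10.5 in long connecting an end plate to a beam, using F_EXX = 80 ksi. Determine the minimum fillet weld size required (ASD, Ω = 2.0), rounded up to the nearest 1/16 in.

Total weld length L = 21 in.
Required throat t_e = P × Ω / (0.6 F_EXX × L) = 97.5 × 2.0 / (0.6 × 80 × 21) = 0.1935 in.
Required leg w = t_e / 0.707 = 0.2736 in → use 5/16 in.

w = 5/16 in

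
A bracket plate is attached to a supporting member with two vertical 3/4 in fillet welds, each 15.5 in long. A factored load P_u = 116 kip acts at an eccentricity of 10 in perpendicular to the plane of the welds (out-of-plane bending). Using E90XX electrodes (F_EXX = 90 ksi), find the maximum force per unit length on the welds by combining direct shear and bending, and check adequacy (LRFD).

f_max ≈ 15 kip/in; adequate

L_w = 2 × 15.5 = 31 in; section modulus (unit throat) S = 2 × L²/6 = 80.08 in².
Direct shear f_v = P/L_w = 116/31 = 3.742 kip/in.
Moment M = P × e = 116 × 10 = 1160 kip·in; bending f_b = M/S = 14.48 kip/in.
f_max = √(f_v² + f_b²) = √(3.742² + 14.48²) = 14.96 kip/in.
φr_n = 0.75 × 0.6 × 90 × (0.707 × 0.75) = 21.48 kip/in → adequate.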